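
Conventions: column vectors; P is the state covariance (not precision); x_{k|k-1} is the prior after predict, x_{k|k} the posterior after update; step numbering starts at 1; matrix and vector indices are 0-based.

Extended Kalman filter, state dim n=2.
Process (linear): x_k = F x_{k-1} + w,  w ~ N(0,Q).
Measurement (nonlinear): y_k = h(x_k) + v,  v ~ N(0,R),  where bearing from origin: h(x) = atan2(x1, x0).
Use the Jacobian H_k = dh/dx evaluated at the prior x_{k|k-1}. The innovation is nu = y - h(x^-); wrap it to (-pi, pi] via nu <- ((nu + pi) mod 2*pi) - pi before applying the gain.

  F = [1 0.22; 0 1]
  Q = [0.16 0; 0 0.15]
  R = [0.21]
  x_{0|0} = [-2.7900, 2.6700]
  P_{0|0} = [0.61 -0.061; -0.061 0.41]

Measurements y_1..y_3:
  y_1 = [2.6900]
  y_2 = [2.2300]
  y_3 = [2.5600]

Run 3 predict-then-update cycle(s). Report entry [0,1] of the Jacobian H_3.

step 1: x^-=[-2.2026, 2.6700]  P^-=[0.7630 0.0292; 0.0292 0.5600]  H_jac=[-0.2229 -0.1839]  S=[0.2692]  K=[-0.6516; -0.4066]  nu=[0.4294]  x^+=[-2.4824, 2.4954]  P^+=[0.6487 -0.0421; -0.0421 0.5155]
step 2: x^-=[-1.9334, 2.4954]  P^-=[0.8151 0.0713; 0.0713 0.6655]  H_jac=[-0.2504 -0.1940]  S=[0.2931]  K=[-0.7436; -0.5014]  nu=[0.0000]  x^+=[-1.9334, 2.4954]  P^+=[0.6531 -0.0380; -0.0380 0.5918]
step 3: x^-=[-1.3845, 2.4954]  P^-=[0.8250 0.0922; 0.0922 0.7418]  H_jac=[-0.3064 -0.1700]  S=[0.3185]  K=[-0.8429; -0.4846]  nu=[0.4827]  x^+=[-1.7913, 2.2615]  P^+=[0.5987 -0.0379; -0.0379 0.6670]

H_jac[0,1] = -0.1700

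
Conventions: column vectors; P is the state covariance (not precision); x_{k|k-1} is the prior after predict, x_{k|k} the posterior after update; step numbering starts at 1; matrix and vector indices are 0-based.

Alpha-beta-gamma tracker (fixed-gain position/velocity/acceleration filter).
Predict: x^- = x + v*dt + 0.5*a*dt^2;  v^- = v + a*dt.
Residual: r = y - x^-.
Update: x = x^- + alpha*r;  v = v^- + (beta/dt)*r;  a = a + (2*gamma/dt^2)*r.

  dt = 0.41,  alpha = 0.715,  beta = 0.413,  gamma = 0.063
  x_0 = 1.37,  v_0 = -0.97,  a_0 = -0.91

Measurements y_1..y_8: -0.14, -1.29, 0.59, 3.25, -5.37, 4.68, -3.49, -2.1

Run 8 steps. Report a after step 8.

a_post = -1.4842

step 1: x_pred=0.8958  r=-1.0358  x^+=0.1552  v^+=-2.3865  a^+=-1.6864
step 2: x_pred=-0.9650  r=-0.3250  x^+=-1.1974  v^+=-3.4053  a^+=-1.9300
step 3: x_pred=-2.7558  r=3.3458  x^+=-0.3635  v^+=-0.8264  a^+=0.5778
step 4: x_pred=-0.6538  r=3.9038  x^+=2.1374  v^+=3.3429  a^+=3.5039
step 5: x_pred=3.8025  r=-9.1725  x^+=-2.7558  v^+=-4.4601  a^+=-3.3714
step 6: x_pred=-4.8678  r=9.5478  x^+=1.9589  v^+=3.7753  a^+=3.7853
step 7: x_pred=3.8249  r=-7.3149  x^+=-1.4053  v^+=-2.0411  a^+=-1.6977
step 8: x_pred=-2.3848  r=0.2848  x^+=-2.1812  v^+=-2.4503  a^+=-1.4842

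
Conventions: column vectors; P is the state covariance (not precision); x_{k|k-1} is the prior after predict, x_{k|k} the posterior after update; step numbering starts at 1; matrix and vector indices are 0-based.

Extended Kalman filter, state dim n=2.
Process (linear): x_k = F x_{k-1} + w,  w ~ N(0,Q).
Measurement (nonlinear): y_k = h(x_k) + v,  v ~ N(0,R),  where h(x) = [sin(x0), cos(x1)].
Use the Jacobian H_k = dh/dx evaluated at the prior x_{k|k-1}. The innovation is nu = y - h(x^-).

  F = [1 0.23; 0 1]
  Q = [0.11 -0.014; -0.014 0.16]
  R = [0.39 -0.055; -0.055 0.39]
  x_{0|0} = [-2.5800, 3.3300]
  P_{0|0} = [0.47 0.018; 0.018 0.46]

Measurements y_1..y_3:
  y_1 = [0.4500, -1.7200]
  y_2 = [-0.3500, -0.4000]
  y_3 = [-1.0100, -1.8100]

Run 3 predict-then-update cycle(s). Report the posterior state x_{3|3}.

x_post = [-1.1488, 3.1468]

step 1: x^-=[-1.8141, 3.3300]  P^-=[0.6126 0.1098; 0.1098 0.6200]  H_jac=[-0.2409 0.0000; 0.0000 0.1873]  S=[0.4256 -0.0600; -0.0600 0.4117]  K=[-0.3469 -0.0006; -0.0229 0.2787]  nu=[1.4205, -0.7377]  x^+=[-2.3065, 3.0919]  P^+=[0.5614 0.1007; 0.1007 0.5870]
step 2: x^-=[-1.5953, 3.0919]  P^-=[0.7488 0.2217; 0.2217 0.7470]  H_jac=[-0.0245 0.0000; 0.0000 -0.0497]  S=[0.3905 -0.0547; -0.0547 0.3918]  K=[-0.0520 -0.0354; -0.0277 -0.0986]  nu=[0.6497, 0.5988]  x^+=[-1.6503, 3.0148]  P^+=[0.7475 0.2201; 0.2201 0.7432]
step 3: x^-=[-0.9569, 3.0148]  P^-=[0.9980 0.3771; 0.3771 0.9032]  H_jac=[0.5761 0.0000; 0.0000 -0.1264]  S=[0.7212 -0.0825; -0.0825 0.4044]  K=[0.8024 0.0457; 0.2753 -0.2262]  nu=[-0.1926, -0.8180]  x^+=[-1.1488, 3.1468]  P^+=[0.5389 0.2080; 0.2080 0.8176]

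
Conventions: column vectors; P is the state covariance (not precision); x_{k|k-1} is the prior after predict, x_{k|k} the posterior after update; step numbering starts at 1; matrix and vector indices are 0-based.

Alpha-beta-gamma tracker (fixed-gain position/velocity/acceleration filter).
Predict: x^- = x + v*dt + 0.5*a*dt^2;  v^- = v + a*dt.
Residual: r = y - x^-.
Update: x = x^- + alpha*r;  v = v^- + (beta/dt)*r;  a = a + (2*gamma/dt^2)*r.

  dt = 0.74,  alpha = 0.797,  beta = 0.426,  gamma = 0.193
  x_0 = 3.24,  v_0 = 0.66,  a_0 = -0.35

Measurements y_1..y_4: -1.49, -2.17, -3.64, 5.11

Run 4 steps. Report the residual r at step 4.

step 1: x_pred=3.6326  r=-5.1226  x^+=-0.4501  v^+=-2.5479  a^+=-3.9609
step 2: x_pred=-3.4201  r=1.2501  x^+=-2.4238  v^+=-4.7593  a^+=-3.0797
step 3: x_pred=-6.7889  r=3.1489  x^+=-4.2792  v^+=-5.2256  a^+=-0.8601
step 4: x_pred=-8.3816  r=13.4916  x^+=2.3712  v^+=1.9048  a^+=8.6501

resid = 13.4916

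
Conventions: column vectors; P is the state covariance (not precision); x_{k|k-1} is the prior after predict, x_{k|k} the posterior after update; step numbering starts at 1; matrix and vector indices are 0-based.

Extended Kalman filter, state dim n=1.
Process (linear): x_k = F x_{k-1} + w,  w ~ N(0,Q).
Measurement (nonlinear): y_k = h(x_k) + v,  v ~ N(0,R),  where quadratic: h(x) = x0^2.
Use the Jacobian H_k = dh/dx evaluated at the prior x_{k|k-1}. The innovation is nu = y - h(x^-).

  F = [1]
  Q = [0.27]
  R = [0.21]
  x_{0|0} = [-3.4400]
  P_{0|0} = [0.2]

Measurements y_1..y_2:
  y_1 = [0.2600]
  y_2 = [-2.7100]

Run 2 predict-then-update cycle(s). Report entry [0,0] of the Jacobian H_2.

step 1: x^-=[-3.4400]  P^-=[0.4700]  H_jac=[-6.8800]  S=[22.4572]  K=[-0.1440]  nu=[-11.5736]  x^+=[-1.7735]  P^+=[0.0044]
step 2: x^-=[-1.7735]  P^-=[0.2744]  H_jac=[-3.5470]  S=[3.6623]  K=[-0.2658]  nu=[-5.8554]  x^+=[-0.2174]  P^+=[0.0157]

H_jac[0,0] = -3.5470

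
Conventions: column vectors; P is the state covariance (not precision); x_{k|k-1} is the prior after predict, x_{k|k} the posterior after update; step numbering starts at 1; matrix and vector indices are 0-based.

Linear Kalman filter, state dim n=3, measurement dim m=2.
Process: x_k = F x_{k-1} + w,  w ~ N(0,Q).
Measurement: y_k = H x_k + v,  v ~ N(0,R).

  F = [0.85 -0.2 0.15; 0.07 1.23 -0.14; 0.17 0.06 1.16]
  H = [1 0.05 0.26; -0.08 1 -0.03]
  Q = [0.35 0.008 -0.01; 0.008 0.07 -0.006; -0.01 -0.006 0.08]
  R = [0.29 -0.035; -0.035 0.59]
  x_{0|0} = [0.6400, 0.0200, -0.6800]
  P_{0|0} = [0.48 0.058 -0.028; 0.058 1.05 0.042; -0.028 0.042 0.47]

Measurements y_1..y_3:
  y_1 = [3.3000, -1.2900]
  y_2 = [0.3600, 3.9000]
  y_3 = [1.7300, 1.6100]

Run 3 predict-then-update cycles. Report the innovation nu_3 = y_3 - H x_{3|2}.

step 1: x^-=[0.4380, 0.1646, -0.6788]  P^-=[0.7200 -0.1598 0.0918; -0.1598 1.6662 0.0712; 0.0918 0.0712 0.7261]  S=[1.0969 -0.1604; -0.1604 2.2832]  K=[0.6636 -0.0498; 0.0551 0.7383; 0.2645 0.0370]  nu=[3.0303, -1.4399]  x^+=[2.5206, -0.7316, 0.0694]  P^+=[0.2207 -0.0378 -0.0946; -0.0378 0.4314 0.0245; -0.0946 0.0245 0.6494]
step 2: x^-=[2.2993, -0.7331, 0.4651]  P^-=[0.5286 -0.1221 0.0279; -0.1221 0.7234 -0.0558; 0.0279 -0.0558 0.9270]  S=[0.8839 -0.1858; -0.1858 1.3406]  K=[0.5906 -0.0414; 0.0016 0.5483; 0.2962 -0.0229]  nu=[-2.0235, 4.8310]  x^+=[0.9041, 1.9126, -0.2451]  P^+=[0.2089 -0.0324 -0.1328; -0.0324 0.3206 -0.0091; -0.1328 -0.0091 0.8462]
step 3: x^-=[0.3492, 2.4502, -0.0159]  P^-=[0.5105 -0.0971 0.0307; -0.0971 0.5728 -0.1448; 0.0307 -0.1448 1.1715]  S=[0.8836 -0.1921; -0.1921 1.1915]  K=[0.5761 -0.0237; -0.0139 0.4887; 0.3503 -0.0966]  nu=[1.2624, -0.8127]  x^+=[1.0958, 2.0355, 0.5048]  P^+=[0.2113 -0.0221 -0.1626; -0.0221 0.2855 -0.0511; -0.1626 -0.0511 1.0390]

innov = [1.2624, -0.8127]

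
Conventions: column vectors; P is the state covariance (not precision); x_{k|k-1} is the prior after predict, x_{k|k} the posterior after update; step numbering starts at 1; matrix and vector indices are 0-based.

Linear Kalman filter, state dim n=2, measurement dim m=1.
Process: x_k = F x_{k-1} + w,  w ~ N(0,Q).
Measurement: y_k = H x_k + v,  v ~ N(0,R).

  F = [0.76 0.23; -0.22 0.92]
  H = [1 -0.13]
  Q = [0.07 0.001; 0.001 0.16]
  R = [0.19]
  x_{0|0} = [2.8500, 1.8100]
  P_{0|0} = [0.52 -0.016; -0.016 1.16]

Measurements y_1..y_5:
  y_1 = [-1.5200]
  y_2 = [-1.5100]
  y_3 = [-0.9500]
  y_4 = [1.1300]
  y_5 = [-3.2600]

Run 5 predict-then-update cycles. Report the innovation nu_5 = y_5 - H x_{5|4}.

step 1: x^-=[2.5823, 1.0382]  P^-=[0.4261 0.1491; 0.1491 1.1735]  S=[0.5972]  K=[0.6811; -0.0057]  nu=[-3.9673]  x^+=[-0.1198, 1.0609]  P^+=[0.1491 0.1515; 0.1515 1.1734]
step 2: x^-=[0.1529, 1.0024]  P^-=[0.2711 0.3226; 0.3226 1.0991]  S=[0.3958]  K=[0.5790; 0.4540]  nu=[-1.5326]  x^+=[-0.7345, 0.3065]  P^+=[0.1384 0.2185; 0.2185 1.0175]
step 3: x^-=[-0.4877, 0.4436]  P^-=[0.2802 0.3349; 0.3349 0.9395]  S=[0.3990]  K=[0.5931; 0.5333]  nu=[-0.4046]  x^+=[-0.7277, 0.2278]  P^+=[0.1398 0.2087; 0.2087 0.8260]
step 4: x^-=[-0.5007, 0.3697]  P^-=[0.2674 0.2878; 0.2878 0.7814]  S=[0.3958]  K=[0.5811; 0.4704]  nu=[1.6787]  x^+=[0.4749, 1.1593]  P^+=[0.1338 0.1796; 0.1796 0.6938]
step 5: x^-=[0.6276, 0.9621]  P^-=[0.2467 0.2419; 0.2419 0.6810]  S=[0.3853]  K=[0.5587; 0.3980]  nu=[-3.7625]  x^+=[-1.4745, -0.5355]  P^+=[0.1265 0.1562; 0.1562 0.6200]

innov = [-3.7625]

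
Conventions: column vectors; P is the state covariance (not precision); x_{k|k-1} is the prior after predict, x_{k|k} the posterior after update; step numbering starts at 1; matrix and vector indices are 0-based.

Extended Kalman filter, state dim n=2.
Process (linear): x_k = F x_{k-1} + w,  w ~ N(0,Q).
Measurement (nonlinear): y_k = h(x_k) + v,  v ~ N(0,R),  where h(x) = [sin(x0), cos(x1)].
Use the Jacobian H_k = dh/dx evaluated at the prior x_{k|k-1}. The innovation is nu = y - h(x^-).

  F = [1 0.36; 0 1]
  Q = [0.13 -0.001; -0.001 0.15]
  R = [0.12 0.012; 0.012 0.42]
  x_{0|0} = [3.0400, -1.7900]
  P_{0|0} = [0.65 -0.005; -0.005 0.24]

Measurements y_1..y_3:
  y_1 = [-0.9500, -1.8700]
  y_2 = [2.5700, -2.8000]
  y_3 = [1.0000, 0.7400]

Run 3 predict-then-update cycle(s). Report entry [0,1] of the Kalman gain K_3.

step 1: x^-=[2.3956, -1.7900]  P^-=[0.8075 0.0804; 0.0804 0.3900]  H_jac=[-0.7344 0.0000; 0.0000 0.9761]  S=[0.5555 -0.0456; -0.0456 0.7916]  K=[-1.0644 0.0378; -0.0671 0.4770]  nu=[-1.6287, -1.6525]  x^+=[4.0668, -2.4690]  P^+=[0.1733 0.0032; 0.0032 0.2044]
step 2: x^-=[3.1779, -2.4690]  P^-=[0.3321 0.0758; 0.0758 0.3544]  H_jac=[-0.9993 0.0000; 0.0000 0.6230]  S=[0.4516 -0.0352; -0.0352 0.5576]  K=[-0.7318 0.0385; -0.1375 0.3874]  nu=[2.6063, -2.0178]  x^+=[1.1930, -3.6090]  P^+=[0.0874 0.0119; 0.0119 0.2585]
step 3: x^-=[-0.1063, -3.6090]  P^-=[0.2594 0.1039; 0.1039 0.4085]  H_jac=[0.9944 0.0000; 0.0000 -0.4506]  S=[0.3765 -0.0346; -0.0346 0.5029]  K=[0.6809 -0.0463; 0.2424 -0.3493]  nu=[1.1061, 1.6327]  x^+=[0.5713, -3.9112]  P^+=[0.0816 0.0250; 0.0250 0.3192]

K[0,1] = -0.0463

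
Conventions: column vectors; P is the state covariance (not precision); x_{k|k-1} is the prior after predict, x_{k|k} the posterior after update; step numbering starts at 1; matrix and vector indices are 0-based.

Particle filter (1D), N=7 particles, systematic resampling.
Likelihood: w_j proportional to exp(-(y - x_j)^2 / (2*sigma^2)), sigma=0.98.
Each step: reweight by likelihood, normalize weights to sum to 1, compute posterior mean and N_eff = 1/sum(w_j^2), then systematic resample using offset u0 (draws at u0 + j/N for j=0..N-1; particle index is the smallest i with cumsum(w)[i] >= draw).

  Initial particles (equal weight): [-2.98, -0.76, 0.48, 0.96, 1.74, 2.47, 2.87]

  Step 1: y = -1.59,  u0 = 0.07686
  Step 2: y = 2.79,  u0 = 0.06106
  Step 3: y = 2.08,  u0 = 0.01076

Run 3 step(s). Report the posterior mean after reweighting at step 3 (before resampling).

post_mean = 0.4683

step 1: w=[0.3025, 0.5779, 0.0889, 0.0280, 0.0026, 0.0002, 0.0000]  mean=-1.2661  Neff=2.3035  idx=[0, 0, 1, 1, 1, 1, 2]
step 2: w=[0.0000, 0.0000, 0.0209, 0.0209, 0.0209, 0.0209, 0.9166]  mean=0.3766  Neff=1.1879  idx=[4, 6, 6, 6, 6, 6, 6]
step 3: w=[0.0094, 0.1651, 0.1651, 0.1651, 0.1651, 0.1651, 0.1651]  mean=0.4683  Neff=6.1111  idx=[1, 1, 2, 3, 4, 5, 6]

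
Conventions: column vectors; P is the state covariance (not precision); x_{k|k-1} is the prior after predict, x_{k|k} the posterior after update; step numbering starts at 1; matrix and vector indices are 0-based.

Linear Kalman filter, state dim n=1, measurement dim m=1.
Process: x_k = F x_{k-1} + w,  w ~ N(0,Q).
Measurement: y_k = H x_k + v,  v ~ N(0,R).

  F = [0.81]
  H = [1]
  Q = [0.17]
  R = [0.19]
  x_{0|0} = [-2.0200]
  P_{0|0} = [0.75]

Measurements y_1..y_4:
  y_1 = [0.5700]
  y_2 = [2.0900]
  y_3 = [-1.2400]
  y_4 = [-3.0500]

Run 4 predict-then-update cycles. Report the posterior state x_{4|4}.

step 1: x^-=[-1.6362]  P^-=[0.6621]  S=[0.8521]  K=[0.7770]  nu=[2.2062]  x^+=[0.0781]  P^+=[0.1476]
step 2: x^-=[0.0632]  P^-=[0.2669]  S=[0.4569]  K=[0.5841]  nu=[2.0268]  x^+=[1.2471]  P^+=[0.1110]
step 3: x^-=[1.0102]  P^-=[0.2428]  S=[0.4328]  K=[0.5610]  nu=[-2.2502]  x^+=[-0.2522]  P^+=[0.1066]
step 4: x^-=[-0.2043]  P^-=[0.2399]  S=[0.4299]  K=[0.5581]  nu=[-2.8457]  x^+=[-1.7924]  P^+=[0.1060]

x_post = [-1.7924]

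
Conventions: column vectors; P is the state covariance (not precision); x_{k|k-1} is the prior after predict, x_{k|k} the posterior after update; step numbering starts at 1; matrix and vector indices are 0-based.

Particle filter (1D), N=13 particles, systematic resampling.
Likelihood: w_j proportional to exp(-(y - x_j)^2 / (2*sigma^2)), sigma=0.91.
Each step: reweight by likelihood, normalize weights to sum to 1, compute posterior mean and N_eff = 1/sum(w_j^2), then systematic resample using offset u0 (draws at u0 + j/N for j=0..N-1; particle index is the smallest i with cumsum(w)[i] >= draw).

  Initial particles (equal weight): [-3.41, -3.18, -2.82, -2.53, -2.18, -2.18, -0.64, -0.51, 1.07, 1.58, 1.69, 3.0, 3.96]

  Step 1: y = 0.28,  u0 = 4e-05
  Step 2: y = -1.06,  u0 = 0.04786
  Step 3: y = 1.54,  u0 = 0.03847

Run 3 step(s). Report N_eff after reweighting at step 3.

N_eff = 3.4714

step 1: w=[0.0001, 0.0003, 0.0011, 0.0031, 0.0096, 0.0096, 0.2214, 0.2532, 0.2532, 0.1330, 0.1111, 0.0042, 0.0001]  mean=0.3573  Neff=4.8196  idx=[0, 6, 6, 6, 7, 7, 7, 8, 8, 8, 9, 9, 10]
step 2: w=[0.0065, 0.1645, 0.1645, 0.1645, 0.1524, 0.1524, 0.1524, 0.0118, 0.0118, 0.0118, 0.0027, 0.0027, 0.0019]  mean=-0.5215  Neff=6.6082  idx=[1, 1, 2, 2, 3, 3, 4, 4, 5, 5, 6, 6, 8]
step 3: w=[0.0336, 0.0336, 0.0336, 0.0336, 0.0336, 0.0336, 0.0468, 0.0468, 0.0468, 0.0468, 0.0468, 0.0468, 0.5179]  mean=0.2820  Neff=3.4714  idx=[1, 3, 5, 7, 9, 10, 12, 12, 12, 12, 12, 12, 12]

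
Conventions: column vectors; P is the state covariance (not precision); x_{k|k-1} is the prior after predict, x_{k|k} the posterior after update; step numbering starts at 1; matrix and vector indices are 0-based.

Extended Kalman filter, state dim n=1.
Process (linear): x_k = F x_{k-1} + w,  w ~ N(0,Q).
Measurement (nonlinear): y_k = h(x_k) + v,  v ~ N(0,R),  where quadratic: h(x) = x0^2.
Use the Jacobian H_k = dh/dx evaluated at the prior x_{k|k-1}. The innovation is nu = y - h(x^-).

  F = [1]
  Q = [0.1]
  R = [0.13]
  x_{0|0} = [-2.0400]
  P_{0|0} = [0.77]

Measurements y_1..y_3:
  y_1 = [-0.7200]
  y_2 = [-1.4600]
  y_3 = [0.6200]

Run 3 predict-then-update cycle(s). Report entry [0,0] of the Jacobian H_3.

H_jac[0,0] = 0.1053

step 1: x^-=[-2.0400]  P^-=[0.8700]  H_jac=[-4.0800]  S=[14.6124]  K=[-0.2429]  nu=[-4.8816]  x^+=[-0.8542]  P^+=[0.0077]
step 2: x^-=[-0.8542]  P^-=[0.1077]  H_jac=[-1.7083]  S=[0.4444]  K=[-0.4141]  nu=[-2.1896]  x^+=[0.0526]  P^+=[0.0315]
step 3: x^-=[0.0526]  P^-=[0.1315]  H_jac=[0.1053]  S=[0.1315]  K=[0.1053]  nu=[0.6172]  x^+=[0.1176]  P^+=[0.1301]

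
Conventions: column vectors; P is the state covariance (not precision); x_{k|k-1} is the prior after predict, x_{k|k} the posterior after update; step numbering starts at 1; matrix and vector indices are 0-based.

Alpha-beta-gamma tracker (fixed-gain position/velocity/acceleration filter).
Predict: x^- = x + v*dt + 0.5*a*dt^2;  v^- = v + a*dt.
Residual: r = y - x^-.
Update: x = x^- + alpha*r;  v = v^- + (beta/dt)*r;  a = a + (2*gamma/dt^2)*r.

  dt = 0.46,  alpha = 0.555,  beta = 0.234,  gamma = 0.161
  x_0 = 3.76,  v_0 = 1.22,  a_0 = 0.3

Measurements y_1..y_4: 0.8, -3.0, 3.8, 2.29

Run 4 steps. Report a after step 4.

step 1: x_pred=4.3529  r=-3.5529  x^+=2.3811  v^+=-0.4494  a^+=-5.1066
step 2: x_pred=1.6341  r=-4.6341  x^+=-0.9378  v^+=-5.1558  a^+=-12.1585
step 3: x_pred=-4.5959  r=8.3959  x^+=0.0638  v^+=-6.4777  a^+=0.6178
step 4: x_pred=-2.8505  r=5.1405  x^+=0.0025  v^+=-3.5786  a^+=8.4404

a_post = 8.4404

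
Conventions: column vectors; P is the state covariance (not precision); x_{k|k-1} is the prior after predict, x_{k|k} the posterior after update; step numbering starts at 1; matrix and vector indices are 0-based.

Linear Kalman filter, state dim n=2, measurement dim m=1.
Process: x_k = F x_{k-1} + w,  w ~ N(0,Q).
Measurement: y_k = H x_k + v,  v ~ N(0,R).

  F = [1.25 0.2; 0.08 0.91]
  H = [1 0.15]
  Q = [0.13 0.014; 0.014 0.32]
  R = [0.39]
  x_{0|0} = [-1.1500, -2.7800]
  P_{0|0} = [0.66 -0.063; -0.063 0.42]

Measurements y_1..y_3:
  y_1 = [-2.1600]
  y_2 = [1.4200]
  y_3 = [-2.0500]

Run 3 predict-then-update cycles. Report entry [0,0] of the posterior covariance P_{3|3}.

P_post[0,0] = 0.2174

step 1: x^-=[-1.9935, -2.6218]  P^-=[1.1465 0.0838; 0.0838 0.6629]  S=[1.5766]  K=[0.7352; 0.1162]  nu=[0.2268]  x^+=[-1.8268, -2.5954]  P^+=[0.2944 -0.0509; -0.0509 0.6416]
step 2: x^-=[-2.8026, -2.5080]  P^-=[0.5902 0.1015; 0.1015 0.8458]  S=[1.0296]  K=[0.5880; 0.2218]  nu=[4.5988]  x^+=[-0.0987, -1.4882]  P^+=[0.2342 -0.0328; -0.0328 0.7951]
step 3: x^-=[-0.4210, -1.3621]  P^-=[0.5114 0.1443; 0.1443 0.9752]  S=[0.9666]  K=[0.5514; 0.3006]  nu=[-1.4247]  x^+=[-1.2066, -1.7904]  P^+=[0.2174 -0.0159; -0.0159 0.8878]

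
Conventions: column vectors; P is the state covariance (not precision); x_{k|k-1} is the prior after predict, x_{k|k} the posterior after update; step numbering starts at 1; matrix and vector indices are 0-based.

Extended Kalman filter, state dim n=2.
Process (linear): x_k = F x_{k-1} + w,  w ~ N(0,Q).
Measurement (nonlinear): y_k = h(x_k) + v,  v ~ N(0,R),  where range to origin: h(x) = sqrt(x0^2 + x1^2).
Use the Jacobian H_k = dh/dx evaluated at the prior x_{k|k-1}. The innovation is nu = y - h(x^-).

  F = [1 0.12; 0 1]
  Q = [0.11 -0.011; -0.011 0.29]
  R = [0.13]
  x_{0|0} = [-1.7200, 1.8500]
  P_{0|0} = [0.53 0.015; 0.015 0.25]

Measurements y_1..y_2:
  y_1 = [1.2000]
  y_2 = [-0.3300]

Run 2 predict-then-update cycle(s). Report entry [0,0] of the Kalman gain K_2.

step 1: x^-=[-1.4980, 1.8500]  P^-=[0.6472 0.0340; 0.0340 0.5400]  H_jac=[-0.6293 0.7772]  S=[0.6792]  K=[-0.5607; 0.5864]  nu=[-1.1804]  x^+=[-0.8361, 1.1578]  P^+=[0.4336 0.2573; 0.2573 0.3065]
step 2: x^-=[-0.6971, 1.1578]  P^-=[0.6098 0.2831; 0.2831 0.5965]  H_jac=[-0.5158 0.8567]  S=[0.4798]  K=[-0.1501; 0.7606]  nu=[-1.6815]  x^+=[-0.4447, -0.1212]  P^+=[0.5990 0.3379; 0.3379 0.3189]

K[0,0] = -0.1501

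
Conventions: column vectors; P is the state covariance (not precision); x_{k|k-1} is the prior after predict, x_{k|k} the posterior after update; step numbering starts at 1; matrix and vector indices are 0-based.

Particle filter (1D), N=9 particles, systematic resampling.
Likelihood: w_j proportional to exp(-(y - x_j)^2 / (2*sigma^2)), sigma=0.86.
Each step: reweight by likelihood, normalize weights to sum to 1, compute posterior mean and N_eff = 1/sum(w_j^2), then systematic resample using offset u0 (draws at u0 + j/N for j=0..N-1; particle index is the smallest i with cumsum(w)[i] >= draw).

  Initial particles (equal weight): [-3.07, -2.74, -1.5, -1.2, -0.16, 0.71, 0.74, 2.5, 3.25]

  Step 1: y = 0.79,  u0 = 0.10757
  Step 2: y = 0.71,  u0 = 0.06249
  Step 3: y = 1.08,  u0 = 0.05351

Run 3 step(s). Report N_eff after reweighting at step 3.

N_eff = 8.6284

step 1: w=[0.0000, 0.0001, 0.0103, 0.0246, 0.1947, 0.3568, 0.3578, 0.0496, 0.0060]  mean=0.5852  Neff=3.3733  idx=[4, 4, 5, 5, 5, 6, 6, 6, 8]
step 2: w=[0.0831, 0.0831, 0.1387, 0.1387, 0.1387, 0.1386, 0.1386, 0.1386, 0.0018]  mean=0.5823  Neff=7.7410  idx=[0, 2, 2, 3, 4, 5, 6, 6, 7]
step 3: w=[0.0459, 0.1184, 0.1184, 0.1184, 0.1184, 0.1201, 0.1201, 0.1201, 0.1201]  mean=0.6845  Neff=8.6284  idx=[1, 2, 2, 3, 4, 5, 6, 7, 8]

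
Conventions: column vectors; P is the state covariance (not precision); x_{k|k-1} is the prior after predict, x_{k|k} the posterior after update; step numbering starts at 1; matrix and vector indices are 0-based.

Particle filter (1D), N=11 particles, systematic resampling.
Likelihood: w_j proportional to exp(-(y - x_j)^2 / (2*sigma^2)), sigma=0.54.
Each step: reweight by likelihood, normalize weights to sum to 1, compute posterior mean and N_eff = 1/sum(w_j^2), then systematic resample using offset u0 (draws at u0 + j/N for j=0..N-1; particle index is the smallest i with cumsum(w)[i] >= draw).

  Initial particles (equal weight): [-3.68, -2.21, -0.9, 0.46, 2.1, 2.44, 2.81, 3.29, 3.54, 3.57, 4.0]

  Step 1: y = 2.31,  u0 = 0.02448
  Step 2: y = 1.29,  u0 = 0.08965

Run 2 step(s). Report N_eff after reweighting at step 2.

step 1: w=[0.0000, 0.0000, 0.0000, 0.0010, 0.3204, 0.3357, 0.2251, 0.0666, 0.0258, 0.0227, 0.0026]  mean=2.5271  Neff=3.6803  idx=[4, 4, 4, 4, 5, 5, 5, 6, 6, 6, 7]
step 2: w=[0.1947, 0.1947, 0.1947, 0.1947, 0.0621, 0.0621, 0.0621, 0.0114, 0.0114, 0.0114, 0.0006]  mean=2.1884  Neff=6.1125  idx=[0, 0, 1, 1, 2, 2, 3, 3, 4, 6, 9]

N_eff = 6.1125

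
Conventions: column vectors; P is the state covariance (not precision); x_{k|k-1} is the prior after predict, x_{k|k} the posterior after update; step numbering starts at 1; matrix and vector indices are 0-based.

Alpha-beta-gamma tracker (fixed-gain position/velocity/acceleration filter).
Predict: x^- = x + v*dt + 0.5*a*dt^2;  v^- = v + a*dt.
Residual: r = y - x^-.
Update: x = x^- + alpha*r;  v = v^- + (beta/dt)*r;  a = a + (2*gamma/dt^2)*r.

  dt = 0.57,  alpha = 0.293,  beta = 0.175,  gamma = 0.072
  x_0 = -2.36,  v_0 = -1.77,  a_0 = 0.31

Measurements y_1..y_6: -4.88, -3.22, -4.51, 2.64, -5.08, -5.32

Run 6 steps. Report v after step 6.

v_post = 3.3861

step 1: x_pred=-3.3185  r=-1.5615  x^+=-3.7760  v^+=-2.0727  a^+=-0.3821
step 2: x_pred=-5.0196  r=1.7996  x^+=-4.4923  v^+=-1.7380  a^+=0.4155
step 3: x_pred=-5.4154  r=0.9054  x^+=-5.1501  v^+=-1.2231  a^+=0.8168
step 4: x_pred=-5.7146  r=8.3546  x^+=-3.2667  v^+=1.8075  a^+=4.5197
step 5: x_pred=-1.5022  r=-3.5778  x^+=-2.5505  v^+=3.2853  a^+=2.9340
step 6: x_pred=-0.2013  r=-5.1187  x^+=-1.7011  v^+=3.3861  a^+=0.6653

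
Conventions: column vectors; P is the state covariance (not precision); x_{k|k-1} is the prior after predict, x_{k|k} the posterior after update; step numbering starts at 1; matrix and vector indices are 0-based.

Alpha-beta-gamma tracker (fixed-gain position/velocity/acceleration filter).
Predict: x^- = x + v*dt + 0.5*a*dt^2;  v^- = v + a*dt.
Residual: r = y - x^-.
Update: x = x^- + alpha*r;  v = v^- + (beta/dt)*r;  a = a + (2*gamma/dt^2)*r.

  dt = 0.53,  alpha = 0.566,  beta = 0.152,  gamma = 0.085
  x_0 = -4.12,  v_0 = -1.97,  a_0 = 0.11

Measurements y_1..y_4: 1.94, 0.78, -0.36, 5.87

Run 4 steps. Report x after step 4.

step 1: x_pred=-5.1487  r=7.0887  x^+=-1.1365  v^+=0.1213  a^+=4.4000
step 2: x_pred=-0.4542  r=1.2342  x^+=0.2444  v^+=2.8073  a^+=5.1470
step 3: x_pred=2.4551  r=-2.8151  x^+=0.8617  v^+=4.7278  a^+=3.4433
step 4: x_pred=3.8511  r=2.0189  x^+=4.9938  v^+=7.1318  a^+=4.6651

x_post = 4.9938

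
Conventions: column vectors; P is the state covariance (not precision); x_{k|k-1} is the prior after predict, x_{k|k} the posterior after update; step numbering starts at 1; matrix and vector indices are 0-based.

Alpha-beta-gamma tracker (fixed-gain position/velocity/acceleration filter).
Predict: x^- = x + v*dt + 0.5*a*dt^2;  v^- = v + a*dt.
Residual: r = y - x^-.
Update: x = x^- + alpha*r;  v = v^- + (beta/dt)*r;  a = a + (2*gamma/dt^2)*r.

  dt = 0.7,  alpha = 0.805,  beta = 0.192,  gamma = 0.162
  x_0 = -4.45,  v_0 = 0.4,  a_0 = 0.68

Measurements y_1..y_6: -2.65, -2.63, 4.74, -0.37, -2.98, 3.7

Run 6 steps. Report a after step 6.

a_post = -2.6574

step 1: x_pred=-4.0034  r=1.3534  x^+=-2.9139  v^+=1.2472  a^+=1.5749
step 2: x_pred=-1.6550  r=-0.9750  x^+=-2.4399  v^+=2.0822  a^+=0.9302
step 3: x_pred=-0.7544  r=5.4944  x^+=3.6686  v^+=4.2404  a^+=4.5633
step 4: x_pred=7.7549  r=-8.1249  x^+=1.2144  v^+=5.2062  a^+=-0.8091
step 5: x_pred=4.6604  r=-7.6404  x^+=-1.4901  v^+=2.5441  a^+=-5.8611
step 6: x_pred=-1.1452  r=4.8452  x^+=2.7552  v^+=-0.2297  a^+=-2.6574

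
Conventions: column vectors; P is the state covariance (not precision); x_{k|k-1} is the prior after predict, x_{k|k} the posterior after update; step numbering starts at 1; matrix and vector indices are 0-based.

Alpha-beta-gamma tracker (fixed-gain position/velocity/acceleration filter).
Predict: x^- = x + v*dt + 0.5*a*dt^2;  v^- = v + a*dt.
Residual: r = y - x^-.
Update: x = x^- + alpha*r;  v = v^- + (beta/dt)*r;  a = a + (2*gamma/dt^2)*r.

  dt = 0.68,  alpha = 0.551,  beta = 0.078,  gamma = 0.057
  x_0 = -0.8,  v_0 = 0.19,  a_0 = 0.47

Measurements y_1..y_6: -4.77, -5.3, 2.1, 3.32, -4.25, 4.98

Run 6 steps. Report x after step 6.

step 1: x_pred=-0.5621  r=-4.2079  x^+=-2.8807  v^+=0.0269  a^+=-0.5674
step 2: x_pred=-2.9935  r=-2.3065  x^+=-4.2644  v^+=-0.6235  a^+=-1.1360
step 3: x_pred=-4.9510  r=7.0510  x^+=-1.0659  v^+=-0.5872  a^+=0.6023
step 4: x_pred=-1.3259  r=4.6459  x^+=1.2340  v^+=0.3553  a^+=1.7477
step 5: x_pred=1.8797  r=-6.1297  x^+=-1.4978  v^+=0.8406  a^+=0.2365
step 6: x_pred=-0.8715  r=5.8515  x^+=2.3527  v^+=1.6727  a^+=1.6791

x_post = 2.3527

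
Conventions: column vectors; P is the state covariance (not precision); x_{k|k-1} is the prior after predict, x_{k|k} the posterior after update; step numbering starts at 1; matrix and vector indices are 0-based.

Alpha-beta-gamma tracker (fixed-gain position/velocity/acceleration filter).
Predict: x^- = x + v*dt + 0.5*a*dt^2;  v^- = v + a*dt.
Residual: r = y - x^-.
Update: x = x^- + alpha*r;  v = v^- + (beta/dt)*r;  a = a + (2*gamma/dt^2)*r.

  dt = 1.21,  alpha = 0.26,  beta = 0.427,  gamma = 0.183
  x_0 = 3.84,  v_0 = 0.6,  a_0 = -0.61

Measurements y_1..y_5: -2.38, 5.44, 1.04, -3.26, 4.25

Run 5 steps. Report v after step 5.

v_post = 3.1685

step 1: x_pred=4.1194  r=-6.4994  x^+=2.4296  v^+=-2.4317  a^+=-2.2348
step 2: x_pred=-2.1487  r=7.5887  x^+=-0.1757  v^+=-2.4578  a^+=-0.3377
step 3: x_pred=-3.3967  r=4.4367  x^+=-2.2432  v^+=-1.3007  a^+=0.7714
step 4: x_pred=-3.2523  r=-0.0077  x^+=-3.2543  v^+=-0.3700  a^+=0.7695
step 5: x_pred=-3.1387  r=7.3887  x^+=-1.2176  v^+=3.1685  a^+=2.6165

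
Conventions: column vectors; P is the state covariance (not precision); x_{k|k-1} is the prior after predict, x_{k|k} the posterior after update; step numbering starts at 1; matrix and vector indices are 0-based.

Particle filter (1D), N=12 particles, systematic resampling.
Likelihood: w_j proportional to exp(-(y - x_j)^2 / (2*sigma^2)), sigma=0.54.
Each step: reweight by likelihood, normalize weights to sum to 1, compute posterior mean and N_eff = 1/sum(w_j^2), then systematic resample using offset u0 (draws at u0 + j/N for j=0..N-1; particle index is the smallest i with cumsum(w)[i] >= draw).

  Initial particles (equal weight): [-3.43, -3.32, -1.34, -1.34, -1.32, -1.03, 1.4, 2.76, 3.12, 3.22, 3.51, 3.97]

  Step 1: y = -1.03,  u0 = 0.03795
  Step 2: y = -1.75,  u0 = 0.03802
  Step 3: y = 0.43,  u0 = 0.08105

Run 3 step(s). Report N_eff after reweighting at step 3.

N_eff = 6.3604

step 1: w=[0.0000, 0.0000, 0.2381, 0.2381, 0.2430, 0.2807, 0.0000, 0.0000, 0.0000, 0.0000, 0.0000, 0.0000]  mean=-1.2482  Neff=3.9802  idx=[2, 2, 2, 3, 3, 3, 4, 4, 4, 5, 5, 5]
step 2: w=[0.0947, 0.0947, 0.0947, 0.0947, 0.0947, 0.0947, 0.0920, 0.0920, 0.0920, 0.0519, 0.0519, 0.0519]  mean=-1.2862  Neff=11.4559  idx=[0, 1, 2, 3, 3, 4, 5, 6, 7, 8, 9, 11]
step 3: w=[0.0465, 0.0465, 0.0465, 0.0465, 0.0465, 0.0465, 0.0465, 0.0524, 0.0524, 0.0524, 0.2587, 0.2587]  mean=-1.1765  Neff=6.3604  idx=[1, 3, 5, 7, 8, 10, 10, 10, 11, 11, 11, 11]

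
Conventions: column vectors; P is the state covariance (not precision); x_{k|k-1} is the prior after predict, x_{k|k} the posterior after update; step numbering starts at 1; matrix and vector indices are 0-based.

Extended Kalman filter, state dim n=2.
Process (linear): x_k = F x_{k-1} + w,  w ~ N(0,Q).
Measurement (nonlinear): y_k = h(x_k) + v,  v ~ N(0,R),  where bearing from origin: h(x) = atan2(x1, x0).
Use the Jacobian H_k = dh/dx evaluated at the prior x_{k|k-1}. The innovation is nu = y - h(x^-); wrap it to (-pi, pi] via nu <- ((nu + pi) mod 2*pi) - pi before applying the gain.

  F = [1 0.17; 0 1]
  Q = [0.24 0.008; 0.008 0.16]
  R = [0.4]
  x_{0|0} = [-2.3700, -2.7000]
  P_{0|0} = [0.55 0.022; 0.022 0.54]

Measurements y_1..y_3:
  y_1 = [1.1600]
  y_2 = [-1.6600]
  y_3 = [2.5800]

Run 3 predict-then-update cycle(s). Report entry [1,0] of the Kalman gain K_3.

K[1,0] = -0.2975

step 1: x^-=[-2.8290, -2.7000]  P^-=[0.8131 0.1218; 0.1218 0.7000]  H_jac=[0.1765 -0.1850]  S=[0.4413]  K=[0.2742; -0.2447]  nu=[-2.7437]  x^+=[-3.5813, -2.0287]  P^+=[0.7799 0.1514; 0.1514 0.6736]
step 2: x^-=[-3.9262, -2.0287]  P^-=[1.0908 0.2739; 0.2739 0.8336]  H_jac=[0.1039 -0.2010]  S=[0.4340]  K=[0.1342; -0.3205]  nu=[1.0047]  x^+=[-3.7914, -2.3507]  P^+=[1.0830 0.2926; 0.2926 0.7890]
step 3: x^-=[-4.1910, -2.3507]  P^-=[1.4453 0.4347; 0.4347 0.9490]  H_jac=[0.1018 -0.1815]  S=[0.4302]  K=[0.1586; -0.2975]  nu=[-1.0728]  x^+=[-4.3612, -2.0316]  P^+=[1.4345 0.4550; 0.4550 0.9109]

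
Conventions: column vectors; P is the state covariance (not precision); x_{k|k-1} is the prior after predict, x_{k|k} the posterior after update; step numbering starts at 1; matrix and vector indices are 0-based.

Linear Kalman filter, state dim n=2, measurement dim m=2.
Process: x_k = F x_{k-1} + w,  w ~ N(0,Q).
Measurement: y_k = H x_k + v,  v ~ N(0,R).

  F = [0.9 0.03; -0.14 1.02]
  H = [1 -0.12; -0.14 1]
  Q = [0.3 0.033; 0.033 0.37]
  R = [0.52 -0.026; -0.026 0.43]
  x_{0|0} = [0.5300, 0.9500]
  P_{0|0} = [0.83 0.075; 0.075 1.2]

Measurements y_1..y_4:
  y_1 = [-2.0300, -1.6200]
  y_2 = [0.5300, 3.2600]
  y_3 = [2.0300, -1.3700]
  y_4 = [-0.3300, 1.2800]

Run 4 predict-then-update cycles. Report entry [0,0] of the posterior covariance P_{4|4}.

step 1: x^-=[0.5055, 0.8948]  P^-=[0.9774 0.0337; 0.0337 1.6133]  S=[1.5126 -0.3222; -0.3222 2.0531]  K=[0.6547 0.0525; 0.0633 0.7935]  nu=[-2.4281, -2.4440]  x^+=[-1.2125, -1.1981]  P^+=[0.3456 0.0539; 0.0539 0.3471]
step 2: x^-=[-1.1272, -1.0523]  P^-=[0.5831 0.0494; 0.0494 0.7225]  S=[1.1017 -0.1441; -0.1441 1.1501]  K=[0.5289 0.0382; 0.0483 0.6282]  nu=[1.5309, 4.1545]  x^+=[-0.1586, 1.6317]  P^+=[0.2791 0.0418; 0.0418 0.2747]
step 3: x^-=[-0.0938, 1.6865]  P^-=[0.5285 0.0444; 0.0444 0.6494]  S=[1.0472 -0.1328; -0.1328 1.0773]  K=[0.5040 0.0346; 0.0444 0.6025]  nu=[2.3262, -3.0697]  x^+=[0.9722, -0.0597]  P^+=[0.2659 0.0390; 0.0390 0.2634]
step 4: x^-=[0.8732, -0.1970]  P^-=[0.5177 0.0432; 0.0432 0.6381]  S=[1.0365 -0.1311; -0.1311 1.0661]  K=[0.4987 0.0339; 0.0435 0.5982]  nu=[-1.2269, 1.5992]  x^+=[0.3155, 0.7063]  P^+=[0.2631 0.0384; 0.0384 0.2615]

P_post[0,0] = 0.2631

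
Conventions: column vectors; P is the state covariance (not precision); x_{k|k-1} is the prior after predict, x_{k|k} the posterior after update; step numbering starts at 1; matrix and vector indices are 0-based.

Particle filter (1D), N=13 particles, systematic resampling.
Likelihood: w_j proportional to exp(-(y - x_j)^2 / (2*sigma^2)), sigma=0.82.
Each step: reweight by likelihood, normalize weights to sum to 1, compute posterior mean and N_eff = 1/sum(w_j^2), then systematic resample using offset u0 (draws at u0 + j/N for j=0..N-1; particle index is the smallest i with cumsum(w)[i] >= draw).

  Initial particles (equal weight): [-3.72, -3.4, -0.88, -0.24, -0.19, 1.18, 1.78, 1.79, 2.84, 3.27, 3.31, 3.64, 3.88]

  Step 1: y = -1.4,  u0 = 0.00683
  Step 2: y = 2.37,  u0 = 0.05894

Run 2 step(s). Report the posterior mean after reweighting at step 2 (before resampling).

step 1: w=[0.0114, 0.0319, 0.5113, 0.2298, 0.2105, 0.0044, 0.0003, 0.0003, 0.0000, 0.0000, 0.0000, 0.0000, 0.0000]  mean=-0.6897  Neff=2.7803  idx=[0, 2, 2, 2, 2, 2, 2, 2, 3, 3, 3, 4, 4]
step 2: w=[0.0000, 0.0105, 0.0105, 0.0105, 0.0105, 0.0105, 0.0105, 0.0105, 0.1708, 0.1708, 0.1708, 0.2070, 0.2070]  mean=-0.2664  Neff=5.7466  idx=[6, 8, 8, 9, 9, 10, 10, 11, 11, 11, 12, 12, 12]

post_mean = -0.2664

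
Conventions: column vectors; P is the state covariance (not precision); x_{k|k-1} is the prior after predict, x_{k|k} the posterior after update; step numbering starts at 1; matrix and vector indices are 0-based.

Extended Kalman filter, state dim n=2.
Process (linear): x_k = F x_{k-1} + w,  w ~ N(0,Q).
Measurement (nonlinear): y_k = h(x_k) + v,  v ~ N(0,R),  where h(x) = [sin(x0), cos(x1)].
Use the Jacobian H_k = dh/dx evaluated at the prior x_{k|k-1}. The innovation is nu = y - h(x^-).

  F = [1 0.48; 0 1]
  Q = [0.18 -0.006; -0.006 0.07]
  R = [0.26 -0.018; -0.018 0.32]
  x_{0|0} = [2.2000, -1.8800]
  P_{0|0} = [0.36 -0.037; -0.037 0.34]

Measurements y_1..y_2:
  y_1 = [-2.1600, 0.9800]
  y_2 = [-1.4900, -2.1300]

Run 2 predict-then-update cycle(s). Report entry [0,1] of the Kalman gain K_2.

step 1: x^-=[1.2976, -1.8800]  P^-=[0.5828 0.1202; 0.1202 0.4100]  H_jac=[0.2698 0.0000; 0.0000 0.9526]  S=[0.3024 0.0129; 0.0129 0.6920]  K=[0.5133 0.1559; 0.0832 0.5628]  nu=[-3.1229, 1.2843]  x^+=[-0.1052, -1.4171]  P^+=[0.4842 0.0427; 0.0427 0.1875]
step 2: x^-=[-0.7855, -1.4171]  P^-=[0.7484 0.1267; 0.1267 0.2575]  H_jac=[0.7071 0.0000; 0.0000 0.9882]  S=[0.6342 0.0705; 0.0705 0.5715]  K=[0.8214 0.1177; 0.0930 0.4338]  nu=[-0.7829, -2.2830]  x^+=[-1.6972, -2.4803]  P^+=[0.2990 0.0232; 0.0232 0.1388]

K[0,1] = 0.1177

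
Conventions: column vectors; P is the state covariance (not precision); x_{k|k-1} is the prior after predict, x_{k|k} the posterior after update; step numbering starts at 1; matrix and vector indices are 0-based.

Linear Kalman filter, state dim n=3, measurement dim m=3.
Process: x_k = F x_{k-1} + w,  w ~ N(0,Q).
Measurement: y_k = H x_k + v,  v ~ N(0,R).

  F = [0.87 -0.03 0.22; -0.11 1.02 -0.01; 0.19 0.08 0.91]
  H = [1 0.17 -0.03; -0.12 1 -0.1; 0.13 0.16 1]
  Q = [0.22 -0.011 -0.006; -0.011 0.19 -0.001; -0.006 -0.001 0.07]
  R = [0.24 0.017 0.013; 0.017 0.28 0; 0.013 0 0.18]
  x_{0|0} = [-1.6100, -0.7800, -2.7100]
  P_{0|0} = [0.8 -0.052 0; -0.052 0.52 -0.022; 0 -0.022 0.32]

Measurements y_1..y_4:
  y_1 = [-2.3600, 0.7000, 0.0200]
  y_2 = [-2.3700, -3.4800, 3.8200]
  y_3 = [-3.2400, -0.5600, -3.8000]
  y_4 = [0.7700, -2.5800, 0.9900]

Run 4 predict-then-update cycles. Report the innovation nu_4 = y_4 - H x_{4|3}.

step 1: x^-=[-1.9735, -0.5914, -2.8344]  P^-=[0.8445 -0.1554 0.1859; -0.1554 0.7528 -0.0082; 0.1859 -0.0082 0.3624]  S=[1.0426 -0.1251 0.2879; -0.1251 1.0920 0.0210; 0.2879 0.0210 0.6152]  K=[0.7299 -0.1706 0.1044; 0.0278 0.7082 0.1124; -0.0185 -0.0755 0.6375]  nu=[-0.3710, 0.7711, 3.2056]  x^+=[-2.0410, 0.3047, -0.8422]  P^+=[0.1762 -0.0135 0.0075; -0.0135 0.1963 -0.0091; 0.0075 -0.0091 0.1150]
step 2: x^-=[-1.9701, 0.5437, -1.1298]  P^-=[0.3628 -0.0484 0.0512; -0.0484 0.3996 -0.0014; 0.0512 -0.0014 0.1737]  S=[0.5950 -0.0104 0.1078; -0.0104 0.6996 0.0274; 0.1078 0.0274 0.3809]  K=[0.5757 -0.1335 0.0846; 0.0250 0.5761 0.0992; -0.0110 -0.0545 0.4799]  nu=[-0.5262, -4.3731, 5.1189]  x^+=[-1.2563, -1.4807, 1.5712]  P^+=[0.1389 -0.0103 0.0063; -0.0103 0.1599 -0.0061; 0.0063 -0.0061 0.0864]
step 3: x^-=[-0.7029, -1.3878, 1.0726]  P^-=[0.3325 -0.0401 0.0385; -0.0401 0.3605 0.0002; 0.0385 0.0002 0.1486]  S=[0.5671 -0.0042 0.0927; -0.0042 0.6573 0.0283; 0.0927 0.0283 0.3518]  K=[0.5587 -0.1274 0.0772; 0.0253 0.5517 0.0987; -0.0128 -0.0485 0.4439]  nu=[-2.2690, 0.8507, -4.5592]  x^+=[-2.4308, -1.4258, -0.9633]  P^+=[0.1347 -0.0095 0.0052; -0.0095 0.1532 -0.0052; 0.0052 -0.0052 0.0799]
step 4: x^-=[-2.2840, -1.1773, -1.4525]  P^-=[0.3285 -0.0385 0.0356; -0.0385 0.3533 0.0009; 0.0356 0.0009 0.1427]  S=[0.5636 -0.0032 0.0897; -0.0032 0.6494 0.0290; 0.0897 0.0290 0.3453]  K=[0.5567 -0.1262 0.0751; 0.0254 0.5467 0.0992; -0.0135 -0.0467 0.4347]  nu=[3.2105, -1.8220, 2.9278]  x^+=[-0.0470, -1.8013, -0.1383]  P^+=[0.1342 -0.0093 0.0048; -0.0093 0.1519 -0.0049; 0.0048 -0.0049 0.0782]

innov = [3.2105, -1.8220, 2.9278]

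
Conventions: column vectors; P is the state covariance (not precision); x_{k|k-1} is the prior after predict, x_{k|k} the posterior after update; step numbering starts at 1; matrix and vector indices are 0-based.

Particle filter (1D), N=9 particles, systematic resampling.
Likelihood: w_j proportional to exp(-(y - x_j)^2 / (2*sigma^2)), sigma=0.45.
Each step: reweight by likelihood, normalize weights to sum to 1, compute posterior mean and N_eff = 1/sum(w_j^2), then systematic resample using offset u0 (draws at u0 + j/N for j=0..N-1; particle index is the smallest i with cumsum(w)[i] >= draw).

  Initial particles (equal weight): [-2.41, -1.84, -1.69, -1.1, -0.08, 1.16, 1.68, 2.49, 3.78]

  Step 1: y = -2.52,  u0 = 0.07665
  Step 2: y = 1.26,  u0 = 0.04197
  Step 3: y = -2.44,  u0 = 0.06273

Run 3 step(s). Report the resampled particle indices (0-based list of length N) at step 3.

step 1: w=[0.6561, 0.2158, 0.1234, 0.0047, 0.0000, 0.0000, 0.0000, 0.0000, 0.0000]  mean=-2.1920  Neff=2.0311  idx=[0, 0, 0, 0, 0, 0, 1, 1, 2]
step 2: w=[0.0000, 0.0000, 0.0000, 0.0000, 0.0000, 0.0000, 0.0877, 0.0877, 0.8245]  mean=-1.7163  Neff=1.4383  idx=[6, 7, 8, 8, 8, 8, 8, 8, 8]
step 3: w=[0.1601, 0.1601, 0.0971, 0.0971, 0.0971, 0.0971, 0.0971, 0.0971, 0.0971]  mean=-1.7380  Neff=8.5263  idx=[0, 1, 1, 2, 3, 5, 6, 7, 8]

resampled_idx = [0, 1, 1, 2, 3, 5, 6, 7, 8]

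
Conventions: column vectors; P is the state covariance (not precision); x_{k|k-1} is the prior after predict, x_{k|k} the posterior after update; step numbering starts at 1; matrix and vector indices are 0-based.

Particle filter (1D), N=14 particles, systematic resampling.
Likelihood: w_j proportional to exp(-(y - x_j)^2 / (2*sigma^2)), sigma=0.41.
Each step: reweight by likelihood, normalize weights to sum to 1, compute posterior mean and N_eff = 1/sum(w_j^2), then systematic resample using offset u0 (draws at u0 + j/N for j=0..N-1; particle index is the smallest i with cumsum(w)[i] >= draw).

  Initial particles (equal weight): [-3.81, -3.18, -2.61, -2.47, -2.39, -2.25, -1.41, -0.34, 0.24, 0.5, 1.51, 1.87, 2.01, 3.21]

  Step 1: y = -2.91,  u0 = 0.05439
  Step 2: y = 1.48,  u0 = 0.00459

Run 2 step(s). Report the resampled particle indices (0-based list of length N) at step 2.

step 1: w=[0.0305, 0.2734, 0.2598, 0.1909, 0.1519, 0.0930, 0.0004, 0.0000, 0.0000, 0.0000, 0.0000, 0.0000, 0.0000, 0.0000]  mean=-2.7083  Neff=4.7310  idx=[1, 1, 1, 1, 2, 2, 2, 2, 3, 3, 4, 4, 5, 5]
step 2: w=[0.0000, 0.0000, 0.0000, 0.0000, 0.0001, 0.0001, 0.0001, 0.0001, 0.0031, 0.0031, 0.0201, 0.0201, 0.4765, 0.4765]  mean=-2.2572  Neff=2.1978  idx=[9, 12, 12, 12, 12, 12, 12, 12, 13, 13, 13, 13, 13, 13]

resampled_idx = [9, 12, 12, 12, 12, 12, 12, 12, 13, 13, 13, 13, 13, 13]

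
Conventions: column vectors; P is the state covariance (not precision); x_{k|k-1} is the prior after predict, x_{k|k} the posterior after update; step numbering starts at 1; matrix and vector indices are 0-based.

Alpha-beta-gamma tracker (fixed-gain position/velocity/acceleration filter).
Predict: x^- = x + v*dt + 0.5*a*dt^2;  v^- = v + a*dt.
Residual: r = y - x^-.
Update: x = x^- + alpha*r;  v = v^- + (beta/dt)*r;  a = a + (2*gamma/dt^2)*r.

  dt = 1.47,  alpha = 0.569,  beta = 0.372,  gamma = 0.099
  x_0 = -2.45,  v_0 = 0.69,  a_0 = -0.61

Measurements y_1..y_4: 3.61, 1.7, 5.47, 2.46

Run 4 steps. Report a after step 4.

step 1: x_pred=-2.0948  r=5.7048  x^+=1.1512  v^+=1.2370  a^+=-0.0873
step 2: x_pred=2.8753  r=-1.1753  x^+=2.2065  v^+=0.8112  a^+=-0.1950
step 3: x_pred=3.1884  r=2.2816  x^+=4.4866  v^+=1.1020  a^+=0.0141
step 4: x_pred=6.1218  r=-3.6618  x^+=4.0382  v^+=0.1961  a^+=-0.3214

a_post = -0.3214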